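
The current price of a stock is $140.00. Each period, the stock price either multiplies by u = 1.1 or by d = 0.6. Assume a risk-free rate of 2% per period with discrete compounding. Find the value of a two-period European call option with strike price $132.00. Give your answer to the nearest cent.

Risk-neutral probability p = (1 + 0.02 − 0.6)/(1.1 − 0.6) = 0.4200/0.5000 = 0.8400
Terminal stock prices: S_uu = 169.4, S_ud = 92.4, S_dd = 50.4
Terminal payoffs (S − K): max(37.4, 0) = 37.4, max(-39.6, 0) = 0, max(-81.6, 0) = 0
Node u (S = 154): V_u = 1/1.02·[0.8400·37.4000 + 0.1600·0.0000] = 30.8000
Node d (S = 84): V_d = 1/1.02·[0.8400·0.0000 + 0.1600·0.0000] = 0.0000
Node 0 (S = 140): V_0 = 1/1.02·[0.8400·30.8000 + 0.1600·0.0000] = 25.3647

$25.36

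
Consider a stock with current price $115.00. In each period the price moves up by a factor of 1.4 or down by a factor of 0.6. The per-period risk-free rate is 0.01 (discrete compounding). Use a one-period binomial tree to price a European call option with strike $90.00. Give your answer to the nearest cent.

Risk-neutral probability p = (1 + 0.01 − 0.6)/(1.4 − 0.6) = 0.4100/0.8000 = 0.5125
Terminal stock prices: S_u = 161, S_d = 69
Terminal payoffs (S − K): max(71, 0) = 71, max(-21, 0) = 0
Node 0 (S = 115): V_0 = 1/1.01·[0.5125·71.0000 + 0.4875·0.0000] = 36.0272

$36.03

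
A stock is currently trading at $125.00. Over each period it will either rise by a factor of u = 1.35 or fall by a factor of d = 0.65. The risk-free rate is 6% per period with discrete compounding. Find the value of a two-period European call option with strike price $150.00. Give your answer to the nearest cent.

Risk-neutral probability p = (1 + 0.06 − 0.65)/(1.35 − 0.65) = 0.4100/0.7000 = 0.5857
Terminal stock prices: S_uu = 227.8, S_ud = 109.7, S_dd = 52.81
Terminal payoffs (S − K): max(77.81, 0) = 77.81, max(-40.31, 0) = 0, max(-97.19, 0) = 0
Node u (S = 168.8): V_u = 1/1.06·[0.5857·77.8125 + 0.4143·0.0000] = 42.9961
Node d (S = 81.25): V_d = 1/1.06·[0.5857·0.0000 + 0.4143·0.0000] = 0.0000
Node 0 (S = 125): V_0 = 1/1.06·[0.5857·42.9961 + 0.4143·0.0000] = 23.7580

$23.76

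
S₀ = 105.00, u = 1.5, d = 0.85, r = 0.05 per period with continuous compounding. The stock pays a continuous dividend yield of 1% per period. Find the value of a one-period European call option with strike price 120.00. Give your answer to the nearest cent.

10.47

Per-period risk-free factor R = e^0.05 = 1.0513; dividend-adjusted growth = e^(0.05−0.01) = 1.0408.
Risk-neutral probability p = (1.0408 − 0.85)/(1.5 − 0.85) = 0.1908/0.6500 = 0.2936
Terminal stock prices: S_u = 157.5, S_d = 89.25
Terminal payoffs (S − K): max(37.5, 0) = 37.5, max(-30.75, 0) = 0
Node 0 (S = 105): V_0 = e^(−0.05)·[0.2936·37.5000 + 0.7064·0.0000] = 10.4714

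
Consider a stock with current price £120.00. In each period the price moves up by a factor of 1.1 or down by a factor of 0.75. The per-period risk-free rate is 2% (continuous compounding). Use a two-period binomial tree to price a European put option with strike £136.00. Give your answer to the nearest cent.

Risk-neutral probability p = (e^0.02 − 0.75)/(1.1 − 0.75) = 0.2702/0.3500 = 0.7720
Terminal stock prices: S_uu = 145.2, S_ud = 99, S_dd = 67.5
Terminal payoffs (K − S): max(-9.2, 0) = 0, max(37, 0) = 37, max(68.5, 0) = 68.5
Node u (S = 132): V_u = e^(−0.02)·[0.7720·0.0000 + 0.2280·37.0000] = 8.2688
Node d (S = 90): V_d = e^(−0.02)·[0.7720·37.0000 + 0.2280·68.5000] = 43.3070
Node 0 (S = 120): V_0 = e^(−0.02)·[0.7720·8.2688 + 0.2280·43.3070] = 15.9355

£15.94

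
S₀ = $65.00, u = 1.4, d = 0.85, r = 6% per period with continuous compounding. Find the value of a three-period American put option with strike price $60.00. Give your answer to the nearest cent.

$4.37

Risk-neutral probability p = (e^0.06 − 0.85)/(1.4 − 0.85) = 0.2118/0.5500 = 0.3852
Terminal stock prices: S_uuu = 178.4, S_uud = 108.3, S_udd = 65.75, S_ddd = 39.92
Terminal payoffs (K − S): max(-118.4, 0) = 0, max(-48.29, 0) = 0, max(-5.747, 0) = 0, max(20.08, 0) = 20.08
Node uu (S = 127.4): continuation = e^(−0.06)·[0.3852·0.0000 + 0.6148·0.0000] = 0.0000; exercise value = 0.0000 ≤ continuation, so V_uu = 0.0000
Node ud (S = 77.35): continuation = e^(−0.06)·[0.3852·0.0000 + 0.6148·0.0000] = 0.0000; exercise value = 0.0000 ≤ continuation, so V_ud = 0.0000
Node dd (S = 46.96): continuation = e^(−0.06)·[0.3852·0.0000 + 0.6148·20.0819] = 11.6281; exercise value = 13.0375 > continuation, so V_dd = 13.0375 (exercise)
Node u (S = 91): continuation = e^(−0.06)·[0.3852·0.0000 + 0.6148·0.0000] = 0.0000; exercise value = 0.0000 ≤ continuation, so V_u = 0.0000
Node d (S = 55.25): continuation = e^(−0.06)·[0.3852·0.0000 + 0.6148·13.0375] = 7.5492; exercise value = 4.7500 ≤ continuation, so V_d = 7.5492
Node 0 (S = 65): continuation = e^(−0.06)·[0.3852·0.0000 + 0.6148·7.5492] = 4.3713; exercise value = 0.0000 ≤ continuation, so V_0 = 4.3713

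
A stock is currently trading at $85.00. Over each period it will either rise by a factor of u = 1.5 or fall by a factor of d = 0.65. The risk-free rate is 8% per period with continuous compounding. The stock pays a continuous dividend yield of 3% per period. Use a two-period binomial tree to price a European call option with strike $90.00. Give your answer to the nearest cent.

Per-period risk-free factor R = e^0.08 = 1.0833; dividend-adjusted growth = e^(0.08−0.03) = 1.0513.
Risk-neutral probability p = (1.0513 − 0.65)/(1.5 − 0.65) = 0.4013/0.8500 = 0.4721
Terminal stock prices: S_uu = 191.2, S_ud = 82.88, S_dd = 35.91
Terminal payoffs (S − K): max(101.2, 0) = 101.2, max(-7.125, 0) = 0, max(-54.09, 0) = 0
Node u (S = 127.5): V_u = e^(−0.08)·[0.4721·101.2500 + 0.5279·0.0000] = 44.1235
Node d (S = 55.25): V_d = e^(−0.08)·[0.4721·0.0000 + 0.5279·0.0000] = 0.0000
Node 0 (S = 85): V_0 = e^(−0.08)·[0.4721·44.1235 + 0.5279·0.0000] = 19.2285

$19.23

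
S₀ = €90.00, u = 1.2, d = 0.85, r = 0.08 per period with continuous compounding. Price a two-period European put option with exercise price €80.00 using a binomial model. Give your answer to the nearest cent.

Risk-neutral probability p = (e^0.08 − 0.85)/(1.2 − 0.85) = 0.2333/0.3500 = 0.6665
Terminal stock prices: S_uu = 129.6, S_ud = 91.8, S_dd = 65.02
Terminal payoffs (K − S): max(-49.6, 0) = 0, max(-11.8, 0) = 0, max(14.98, 0) = 14.98
Node u (S = 108): V_u = e^(−0.08)·[0.6665·0.0000 + 0.3335·0.0000] = 0.0000
Node d (S = 76.5): V_d = e^(−0.08)·[0.6665·0.0000 + 0.3335·14.9750] = 4.6097
Node 0 (S = 90): V_0 = e^(−0.08)·[0.6665·0.0000 + 0.3335·4.6097] = 1.4190

€1.42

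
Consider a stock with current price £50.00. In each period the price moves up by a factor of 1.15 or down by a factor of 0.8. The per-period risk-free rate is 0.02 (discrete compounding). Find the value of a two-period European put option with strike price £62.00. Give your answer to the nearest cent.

£11.16

Risk-neutral probability p = (1 + 0.02 − 0.8)/(1.15 − 0.8) = 0.2200/0.3500 = 0.6286
Terminal stock prices: S_uu = 66.12, S_ud = 46, S_dd = 32
Terminal payoffs (K − S): max(-4.125, 0) = 0, max(16, 0) = 16, max(30, 0) = 30
Node u (S = 57.5): V_u = 1/1.02·[0.6286·0.0000 + 0.3714·16.0000] = 5.8263
Node d (S = 40): V_d = 1/1.02·[0.6286·16.0000 + 0.3714·30.0000] = 20.7843
Node 0 (S = 50): V_0 = 1/1.02·[0.6286·5.8263 + 0.3714·20.7843] = 11.1590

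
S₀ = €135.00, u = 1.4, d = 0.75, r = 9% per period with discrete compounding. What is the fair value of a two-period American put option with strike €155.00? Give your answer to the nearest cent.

Risk-neutral probability p = (1 + 0.09 − 0.75)/(1.4 − 0.75) = 0.3400/0.6500 = 0.5231
Terminal stock prices: S_uu = 264.6, S_ud = 141.8, S_dd = 75.94
Terminal payoffs (K − S): max(-109.6, 0) = 0, max(13.25, 0) = 13.25, max(79.06, 0) = 79.06
Node u (S = 189): continuation = 1/1.09·[0.5231·0.0000 + 0.4769·13.2500] = 5.7975; exercise value = 0.0000 ≤ continuation, so V_u = 5.7975
Node d (S = 101.2): continuation = 1/1.09·[0.5231·13.2500 + 0.4769·79.0625] = 40.9518; exercise value = 53.7500 > continuation, so V_d = 53.7500 (exercise)
Node 0 (S = 135): continuation = 1/1.09·[0.5231·5.7975 + 0.4769·53.7500] = 26.3001; exercise value = 20.0000 ≤ continuation, so V_0 = 26.3001

€26.30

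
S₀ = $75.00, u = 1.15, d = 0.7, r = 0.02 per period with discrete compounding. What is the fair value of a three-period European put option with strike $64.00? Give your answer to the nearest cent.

Risk-neutral probability p = (1 + 0.02 − 0.7)/(1.15 − 0.7) = 0.3200/0.4500 = 0.7111
Terminal stock prices: S_uuu = 114.1, S_uud = 69.43, S_udd = 42.26, S_ddd = 25.72
Terminal payoffs (K − S): max(-50.07, 0) = 0, max(-5.431, 0) = 0, max(21.74, 0) = 21.74, max(38.28, 0) = 38.28
Node uu (S = 99.19): V_uu = 1/1.02·[0.7111·0.0000 + 0.2889·0.0000] = 0.0000
Node ud (S = 60.37): V_ud = 1/1.02·[0.7111·0.0000 + 0.2889·21.7375] = 6.1566
Node dd (S = 36.75): V_dd = 1/1.02·[0.7111·21.7375 + 0.2889·38.2750] = 25.9951
Node u (S = 86.25): V_u = 1/1.02·[0.7111·0.0000 + 0.2889·6.1566] = 1.7437
Node d (S = 52.5): V_d = 1/1.02·[0.7111·6.1566 + 0.2889·25.9951] = 11.6546
Node 0 (S = 75): V_0 = 1/1.02·[0.7111·1.7437 + 0.2889·11.6546] = 4.5165

$4.52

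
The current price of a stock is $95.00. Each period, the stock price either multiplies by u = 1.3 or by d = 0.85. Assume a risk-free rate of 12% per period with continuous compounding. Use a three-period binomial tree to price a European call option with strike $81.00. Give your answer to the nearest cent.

$39.38

Risk-neutral probability p = (e^0.12 − 0.85)/(1.3 − 0.85) = 0.2775/0.4500 = 0.6167
Terminal stock prices: S_uuu = 208.7, S_uud = 136.5, S_udd = 89.23, S_ddd = 58.34
Terminal payoffs (S − K): max(127.7, 0) = 127.7, max(55.47, 0) = 55.47, max(8.229, 0) = 8.229, max(-22.66, 0) = 0
Node uu (S = 160.6): V_uu = e^(−0.12)·[0.6167·127.7150 + 0.3833·55.4675] = 88.7094
Node ud (S = 105): V_ud = e^(−0.12)·[0.6167·55.4675 + 0.3833·8.2287] = 33.1344
Node dd (S = 68.64): V_dd = e^(−0.12)·[0.6167·8.2287 + 0.3833·0.0000] = 4.5005
Node u (S = 123.5): V_u = e^(−0.12)·[0.6167·88.7094 + 0.3833·33.1344] = 59.7831
Node d (S = 80.75): V_d = e^(−0.12)·[0.6167·33.1344 + 0.3833·4.5005] = 19.6523
Node 0 (S = 95): V_0 = e^(−0.12)·[0.6167·59.7831 + 0.3833·19.6523] = 39.3787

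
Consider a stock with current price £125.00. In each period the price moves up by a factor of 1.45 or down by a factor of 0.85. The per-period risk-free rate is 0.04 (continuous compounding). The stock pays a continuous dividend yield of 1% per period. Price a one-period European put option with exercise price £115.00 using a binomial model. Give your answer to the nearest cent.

Per-period risk-free factor R = e^0.04 = 1.0408; dividend-adjusted growth = e^(0.04−0.01) = 1.0305.
Risk-neutral probability p = (1.0305 − 0.85)/(1.45 − 0.85) = 0.1805/0.6000 = 0.3008
Terminal stock prices: S_u = 181.2, S_d = 106.2
Terminal payoffs (K − S): max(-66.25, 0) = 0, max(8.75, 0) = 8.75
Node 0 (S = 125): V_0 = e^(−0.04)·[0.3008·0.0000 + 0.6992·8.7500] = 5.8785

£5.88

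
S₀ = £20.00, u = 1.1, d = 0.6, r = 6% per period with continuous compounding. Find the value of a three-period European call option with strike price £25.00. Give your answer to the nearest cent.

£1.07

Risk-neutral probability p = (e^0.06 − 0.6)/(1.1 − 0.6) = 0.4618/0.5000 = 0.9237
Terminal stock prices: S_uuu = 26.62, S_uud = 14.52, S_udd = 7.92, S_ddd = 4.32
Terminal payoffs (S − K): max(1.62, 0) = 1.62, max(-10.48, 0) = 0, max(-17.08, 0) = 0, max(-20.68, 0) = 0
Node uu (S = 24.2): V_uu = e^(−0.06)·[0.9237·1.6200 + 0.0763·0.0000] = 1.4092
Node ud (S = 13.2): V_ud = e^(−0.06)·[0.9237·0.0000 + 0.0763·0.0000] = 0.0000
Node dd (S = 7.2): V_dd = e^(−0.06)·[0.9237·0.0000 + 0.0763·0.0000] = 0.0000
Node u (S = 22): V_u = e^(−0.06)·[0.9237·1.4092 + 0.0763·0.0000] = 1.2258
Node d (S = 12): V_d = e^(−0.06)·[0.9237·0.0000 + 0.0763·0.0000] = 0.0000
Node 0 (S = 20): V_0 = e^(−0.06)·[0.9237·1.2258 + 0.0763·0.0000] = 1.0663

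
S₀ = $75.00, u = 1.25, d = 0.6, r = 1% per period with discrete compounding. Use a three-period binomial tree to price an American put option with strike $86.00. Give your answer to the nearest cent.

$24.02

Risk-neutral probability p = (1 + 0.01 − 0.6)/(1.25 − 0.6) = 0.4100/0.6500 = 0.6308
Terminal stock prices: S_uuu = 146.5, S_uud = 70.31, S_udd = 33.75, S_ddd = 16.2
Terminal payoffs (K − S): max(-60.48, 0) = 0, max(15.69, 0) = 15.69, max(52.25, 0) = 52.25, max(69.8, 0) = 69.8
Node uu (S = 117.2): continuation = 1/1.01·[0.6308·0.0000 + 0.3692·15.6875] = 5.7350; exercise value = 0.0000 ≤ continuation, so V_uu = 5.7350
Node ud (S = 56.25): continuation = 1/1.01·[0.6308·15.6875 + 0.3692·52.2500] = 28.8985; exercise value = 29.7500 > continuation, so V_ud = 29.7500 (exercise)
Node dd (S = 27): continuation = 1/1.01·[0.6308·52.2500 + 0.3692·69.8000] = 58.1485; exercise value = 59.0000 > continuation, so V_dd = 59.0000 (exercise)
Node u (S = 93.75): continuation = 1/1.01·[0.6308·5.7350 + 0.3692·29.7500] = 14.4575; exercise value = 0.0000 ≤ continuation, so V_u = 14.4575
Node d (S = 45): continuation = 1/1.01·[0.6308·29.7500 + 0.3692·59.0000] = 40.1485; exercise value = 41.0000 > continuation, so V_d = 41.0000 (exercise)
Node 0 (S = 75): continuation = 1/1.01·[0.6308·14.4575 + 0.3692·41.0000] = 24.0176; exercise value = 11.0000 ≤ continuation, so V_0 = 24.0176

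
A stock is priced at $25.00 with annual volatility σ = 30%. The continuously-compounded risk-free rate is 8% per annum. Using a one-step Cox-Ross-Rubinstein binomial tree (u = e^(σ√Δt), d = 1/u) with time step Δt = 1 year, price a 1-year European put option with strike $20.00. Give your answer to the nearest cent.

$0.60

CRR parameters: u = e^(σ√Δt) = e^(0.3·√1) = 1.3499, d = 1/u = 0.7408
Per-period rate: rΔt = 0.08·1 = 0.08, so R = e^0.08 = 1.0833
Risk-neutral probability p = (e^0.08 − 0.7408)/(1.3499 − 0.7408) = 0.3425/0.6090 = 0.5623
Terminal stock prices: S_u = 33.75, S_d = 18.52
Terminal payoffs (K − S): max(-13.75, 0) = 0, max(1.48, 0) = 1.48
Node 0 (S = 25): V_0 = e^(−0.08)·[0.5623·0.0000 + 0.4377·1.4795] = 0.5978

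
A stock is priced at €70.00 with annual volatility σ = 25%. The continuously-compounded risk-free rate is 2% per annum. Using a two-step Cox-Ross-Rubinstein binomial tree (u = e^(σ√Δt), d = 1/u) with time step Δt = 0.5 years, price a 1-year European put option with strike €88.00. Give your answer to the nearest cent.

€18.94

CRR parameters: u = e^(σ√Δt) = e^(0.25·√0.5) = 1.1934, d = 1/u = 0.8380
Per-period rate: rΔt = 0.02·0.5 = 0.01, so R = e^0.01 = 1.0101
Risk-neutral probability p = (e^0.01 − 0.8380)/(1.1934 − 0.8380) = 0.1721/0.3554 = 0.4842
Terminal stock prices: S_uu = 99.69, S_ud = 70, S_dd = 49.15
Terminal payoffs (K − S): max(-11.69, 0) = 0, max(18, 0) = 18, max(38.85, 0) = 38.85
Node u (S = 83.54): V_u = e^(−0.01)·[0.4842·0.0000 + 0.5158·18.0000] = 9.1920
Node d (S = 58.66): V_d = e^(−0.01)·[0.4842·18.0000 + 0.5158·38.8468] = 28.4667
Node 0 (S = 70): V_0 = e^(−0.01)·[0.4842·9.1920 + 0.5158·28.4667] = 18.9435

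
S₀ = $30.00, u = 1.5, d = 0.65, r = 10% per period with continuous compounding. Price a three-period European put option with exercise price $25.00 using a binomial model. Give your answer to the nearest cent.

$2.78

Risk-neutral probability p = (e^0.1 − 0.65)/(1.5 − 0.65) = 0.4552/0.8500 = 0.5355
Terminal stock prices: S_uuu = 101.2, S_uud = 43.88, S_udd = 19.01, S_ddd = 8.239
Terminal payoffs (K − S): max(-76.25, 0) = 0, max(-18.88, 0) = 0, max(5.987, 0) = 5.987, max(16.76, 0) = 16.76
Node uu (S = 67.5): V_uu = e^(−0.1)·[0.5355·0.0000 + 0.4645·0.0000] = 0.0000
Node ud (S = 29.25): V_ud = e^(−0.1)·[0.5355·0.0000 + 0.4645·5.9875] = 2.5166
Node dd (S = 12.68): V_dd = e^(−0.1)·[0.5355·5.9875 + 0.4645·16.7613] = 9.9459
Node u (S = 45): V_u = e^(−0.1)·[0.5355·0.0000 + 0.4645·2.5166] = 1.0577
Node d (S = 19.5): V_d = e^(−0.1)·[0.5355·2.5166 + 0.4645·9.9459] = 5.3997
Node 0 (S = 30): V_0 = e^(−0.1)·[0.5355·1.0577 + 0.4645·5.3997] = 2.7820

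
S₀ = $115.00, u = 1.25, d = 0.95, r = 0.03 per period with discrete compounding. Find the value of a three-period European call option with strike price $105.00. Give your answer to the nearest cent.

$21.22

Risk-neutral probability p = (1 + 0.03 − 0.95)/(1.25 − 0.95) = 0.0800/0.3000 = 0.2667
Terminal stock prices: S_uuu = 224.6, S_uud = 170.7, S_udd = 129.7, S_ddd = 98.6
Terminal payoffs (S − K): max(119.6, 0) = 119.6, max(65.7, 0) = 65.7, max(24.73, 0) = 24.73, max(-6.402, 0) = 0
Node uu (S = 179.7): V_uu = 1/1.03·[0.2667·119.6094 + 0.7333·65.7031] = 77.7458
Node ud (S = 136.6): V_ud = 1/1.03·[0.2667·65.7031 + 0.7333·24.7344] = 34.6208
Node dd (S = 103.8): V_dd = 1/1.03·[0.2667·24.7344 + 0.7333·0.0000] = 6.4037
Node u (S = 143.8): V_u = 1/1.03·[0.2667·77.7458 + 0.7333·34.6208] = 44.7774
Node d (S = 109.2): V_d = 1/1.03·[0.2667·34.6208 + 0.7333·6.4037] = 13.5226
Node 0 (S = 115): V_0 = 1/1.03·[0.2667·44.7774 + 0.7333·13.5226] = 21.2206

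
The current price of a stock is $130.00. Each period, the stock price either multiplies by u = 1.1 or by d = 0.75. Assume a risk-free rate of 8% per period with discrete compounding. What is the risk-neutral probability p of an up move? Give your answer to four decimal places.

p = 0.9429

Risk-neutral probability p = (1 + 0.08 − 0.75)/(1.1 − 0.75) = 0.3300/0.3500 = 0.9429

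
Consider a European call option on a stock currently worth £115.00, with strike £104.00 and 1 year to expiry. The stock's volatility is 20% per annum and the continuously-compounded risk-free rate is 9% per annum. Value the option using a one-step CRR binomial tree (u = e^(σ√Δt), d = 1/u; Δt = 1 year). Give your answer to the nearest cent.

£22.79

CRR parameters: u = e^(σ√Δt) = e^(0.2·√1) = 1.2214, d = 1/u = 0.8187
Per-period rate: rΔt = 0.09·1 = 0.09, so R = e^0.09 = 1.0942
Risk-neutral probability p = (e^0.09 − 0.8187)/(1.2214 − 0.8187) = 0.2754/0.4027 = 0.6840
Terminal stock prices: S_u = 140.5, S_d = 94.15
Terminal payoffs (S − K): max(36.46, 0) = 36.46, max(-9.846, 0) = 0
Node 0 (S = 115): V_0 = e^(−0.09)·[0.6840·36.4613 + 0.3160·0.0000] = 22.7943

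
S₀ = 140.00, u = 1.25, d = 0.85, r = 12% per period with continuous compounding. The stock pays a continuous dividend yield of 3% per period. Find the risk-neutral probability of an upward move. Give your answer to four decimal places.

p = 0.6104

Per-period risk-free factor R = e^0.12 = 1.1275; dividend-adjusted growth = e^(0.12−0.03) = 1.0942.
Risk-neutral probability p = (1.0942 − 0.85)/(1.25 − 0.85) = 0.2442/0.4000 = 0.6104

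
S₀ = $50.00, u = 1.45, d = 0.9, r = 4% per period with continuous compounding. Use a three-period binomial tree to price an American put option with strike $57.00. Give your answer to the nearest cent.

$8.58

Risk-neutral probability p = (e^0.04 − 0.9)/(1.45 − 0.9) = 0.1408/0.5500 = 0.2560
Terminal stock prices: S_uuu = 152.4, S_uud = 94.61, S_udd = 58.73, S_ddd = 36.45
Terminal payoffs (K − S): max(-95.43, 0) = 0, max(-37.61, 0) = 0, max(-1.725, 0) = 0, max(20.55, 0) = 20.55
Node uu (S = 105.1): continuation = e^(−0.04)·[0.2560·0.0000 + 0.7440·0.0000] = 0.0000; exercise value = 0.0000 ≤ continuation, so V_uu = 0.0000
Node ud (S = 65.25): continuation = e^(−0.04)·[0.2560·0.0000 + 0.7440·0.0000] = 0.0000; exercise value = 0.0000 ≤ continuation, so V_ud = 0.0000
Node dd (S = 40.5): continuation = e^(−0.04)·[0.2560·0.0000 + 0.7440·20.5500] = 14.6893; exercise value = 16.5000 > continuation, so V_dd = 16.5000 (exercise)
Node u (S = 72.5): continuation = e^(−0.04)·[0.2560·0.0000 + 0.7440·0.0000] = 0.0000; exercise value = 0.0000 ≤ continuation, so V_u = 0.0000
Node d (S = 45): continuation = e^(−0.04)·[0.2560·0.0000 + 0.7440·16.5000] = 11.7943; exercise value = 12.0000 > continuation, so V_d = 12.0000 (exercise)
Node 0 (S = 50): continuation = e^(−0.04)·[0.2560·0.0000 + 0.7440·12.0000] = 8.5777; exercise value = 7.0000 ≤ continuation, so V_0 = 8.5777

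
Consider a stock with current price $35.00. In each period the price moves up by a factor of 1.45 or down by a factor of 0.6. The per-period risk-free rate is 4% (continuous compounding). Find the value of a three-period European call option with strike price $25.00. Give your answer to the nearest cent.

Risk-neutral probability p = (e^0.04 − 0.6)/(1.45 − 0.6) = 0.4408/0.8500 = 0.5186
Terminal stock prices: S_uuu = 106.7, S_uud = 44.15, S_udd = 18.27, S_ddd = 7.56
Terminal payoffs (S − K): max(81.7, 0) = 81.7, max(19.15, 0) = 19.15, max(-6.73, 0) = 0, max(-17.44, 0) = 0
Node uu (S = 73.59): V_uu = e^(−0.04)·[0.5186·81.7019 + 0.4814·19.1525] = 49.5678
Node ud (S = 30.45): V_ud = e^(−0.04)·[0.5186·19.1525 + 0.4814·0.0000] = 9.5430
Node dd (S = 12.6): V_dd = e^(−0.04)·[0.5186·0.0000 + 0.4814·0.0000] = 0.0000
Node u (S = 50.75): V_u = e^(−0.04)·[0.5186·49.5678 + 0.4814·9.5430] = 29.1118
Node d (S = 21): V_d = e^(−0.04)·[0.5186·9.5430 + 0.4814·0.0000] = 4.7550
Node 0 (S = 35): V_0 = e^(−0.04)·[0.5186·29.1118 + 0.4814·4.7550] = 16.7047

$16.70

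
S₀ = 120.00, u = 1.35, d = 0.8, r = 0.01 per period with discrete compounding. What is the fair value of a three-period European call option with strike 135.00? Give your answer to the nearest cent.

19.14

Risk-neutral probability p = (1 + 0.01 − 0.8)/(1.35 − 0.8) = 0.2100/0.5500 = 0.3818
Terminal stock prices: S_uuu = 295.2, S_uud = 175, S_udd = 103.7, S_ddd = 61.44
Terminal payoffs (S − K): max(160.2, 0) = 160.2, max(39.96, 0) = 39.96, max(-31.32, 0) = 0, max(-73.56, 0) = 0
Node uu (S = 218.7): V_uu = 1/1.01·[0.3818·160.2450 + 0.6182·39.9600] = 85.0366
Node ud (S = 129.6): V_ud = 1/1.01·[0.3818·39.9600 + 0.6182·0.0000] = 15.1064
Node dd (S = 76.8): V_dd = 1/1.01·[0.3818·0.0000 + 0.6182·0.0000] = 0.0000
Node u (S = 162): V_u = 1/1.01·[0.3818·85.0366 + 0.6182·15.1064] = 41.3931
Node d (S = 96): V_d = 1/1.01·[0.3818·15.1064 + 0.6182·0.0000] = 5.7108
Node 0 (S = 120): V_0 = 1/1.01·[0.3818·41.3931 + 0.6182·5.7108] = 19.1435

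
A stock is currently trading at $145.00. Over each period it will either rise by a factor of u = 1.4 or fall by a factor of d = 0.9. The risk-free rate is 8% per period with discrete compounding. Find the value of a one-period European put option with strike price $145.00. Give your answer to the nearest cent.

Risk-neutral probability p = (1 + 0.08 − 0.9)/(1.4 − 0.9) = 0.1800/0.5000 = 0.3600
Terminal stock prices: S_u = 203, S_d = 130.5
Terminal payoffs (K − S): max(-58, 0) = 0, max(14.5, 0) = 14.5
Node 0 (S = 145): V_0 = 1/1.08·[0.3600·0.0000 + 0.6400·14.5000] = 8.5926

$8.59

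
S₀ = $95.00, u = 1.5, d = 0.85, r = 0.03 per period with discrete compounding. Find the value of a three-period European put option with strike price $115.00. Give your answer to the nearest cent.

$24.39

Risk-neutral probability p = (1 + 0.03 − 0.85)/(1.5 − 0.85) = 0.1800/0.6500 = 0.2769
Terminal stock prices: S_uuu = 320.6, S_uud = 181.7, S_udd = 103, S_ddd = 58.34
Terminal payoffs (K − S): max(-205.6, 0) = 0, max(-66.69, 0) = 0, max(12.04, 0) = 12.04, max(56.66, 0) = 56.66
Node uu (S = 213.8): V_uu = 1/1.03·[0.2769·0.0000 + 0.7231·0.0000] = 0.0000
Node ud (S = 121.1): V_ud = 1/1.03·[0.2769·0.0000 + 0.7231·12.0438] = 8.4549
Node dd (S = 68.64): V_dd = 1/1.03·[0.2769·12.0438 + 0.7231·56.6581] = 43.0130
Node u (S = 142.5): V_u = 1/1.03·[0.2769·0.0000 + 0.7231·8.4549] = 5.9355
Node d (S = 80.75): V_d = 1/1.03·[0.2769·8.4549 + 0.7231·43.0130] = 32.4690
Node 0 (S = 95): V_0 = 1/1.03·[0.2769·5.9355 + 0.7231·32.4690] = 24.3896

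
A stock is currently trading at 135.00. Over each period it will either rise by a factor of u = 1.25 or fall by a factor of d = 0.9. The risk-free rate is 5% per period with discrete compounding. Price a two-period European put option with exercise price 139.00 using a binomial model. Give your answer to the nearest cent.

8.78

Risk-neutral probability p = (1 + 0.05 − 0.9)/(1.25 − 0.9) = 0.1500/0.3500 = 0.4286
Terminal stock prices: S_uu = 210.9, S_ud = 151.9, S_dd = 109.4
Terminal payoffs (K − S): max(-71.94, 0) = 0, max(-12.88, 0) = 0, max(29.65, 0) = 29.65
Node u (S = 168.8): V_u = 1/1.05·[0.4286·0.0000 + 0.5714·0.0000] = 0.0000
Node d (S = 121.5): V_d = 1/1.05·[0.4286·0.0000 + 0.5714·29.6500] = 16.1361
Node 0 (S = 135): V_0 = 1/1.05·[0.4286·0.0000 + 0.5714·16.1361] = 8.7815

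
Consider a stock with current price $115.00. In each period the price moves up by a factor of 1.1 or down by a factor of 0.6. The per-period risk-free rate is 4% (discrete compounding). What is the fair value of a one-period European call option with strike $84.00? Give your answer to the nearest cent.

$35.96

Risk-neutral probability p = (1 + 0.04 − 0.6)/(1.1 − 0.6) = 0.4400/0.5000 = 0.8800
Terminal stock prices: S_u = 126.5, S_d = 69
Terminal payoffs (S − K): max(42.5, 0) = 42.5, max(-15, 0) = 0
Node 0 (S = 115): V_0 = 1/1.04·[0.8800·42.5000 + 0.1200·0.0000] = 35.9615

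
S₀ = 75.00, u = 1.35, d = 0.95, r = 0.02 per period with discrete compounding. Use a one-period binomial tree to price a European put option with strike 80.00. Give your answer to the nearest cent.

Risk-neutral probability p = (1 + 0.02 − 0.95)/(1.35 − 0.95) = 0.0700/0.4000 = 0.1750
Terminal stock prices: S_u = 101.2, S_d = 71.25
Terminal payoffs (K − S): max(-21.25, 0) = 0, max(8.75, 0) = 8.75
Node 0 (S = 75): V_0 = 1/1.02·[0.1750·0.0000 + 0.8250·8.7500] = 7.0772

7.08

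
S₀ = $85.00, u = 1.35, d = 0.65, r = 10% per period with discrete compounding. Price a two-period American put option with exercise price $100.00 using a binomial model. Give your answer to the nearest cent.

Risk-neutral probability p = (1 + 0.1 − 0.65)/(1.35 − 0.65) = 0.4500/0.7000 = 0.6429
Terminal stock prices: S_uu = 154.9, S_ud = 74.59, S_dd = 35.91
Terminal payoffs (K − S): max(-54.91, 0) = 0, max(25.41, 0) = 25.41, max(64.09, 0) = 64.09
Node u (S = 114.8): continuation = 1/1.1·[0.6429·0.0000 + 0.3571·25.4125] = 8.2508; exercise value = 0.0000 ≤ continuation, so V_u = 8.2508
Node d (S = 55.25): continuation = 1/1.1·[0.6429·25.4125 + 0.3571·64.0875] = 35.6591; exercise value = 44.7500 > continuation, so V_d = 44.7500 (exercise)
Node 0 (S = 85): continuation = 1/1.1·[0.6429·8.2508 + 0.3571·44.7500] = 19.3511; exercise value = 15.0000 ≤ continuation, so V_0 = 19.3511

$19.35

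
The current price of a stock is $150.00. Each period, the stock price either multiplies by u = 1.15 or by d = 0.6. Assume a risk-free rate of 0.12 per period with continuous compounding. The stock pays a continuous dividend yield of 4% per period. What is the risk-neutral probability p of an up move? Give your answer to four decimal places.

p = 0.8787

Per-period risk-free factor R = e^0.12 = 1.1275; dividend-adjusted growth = e^(0.12−0.04) = 1.0833.
Risk-neutral probability p = (1.0833 − 0.6)/(1.15 − 0.6) = 0.4833/0.5500 = 0.8787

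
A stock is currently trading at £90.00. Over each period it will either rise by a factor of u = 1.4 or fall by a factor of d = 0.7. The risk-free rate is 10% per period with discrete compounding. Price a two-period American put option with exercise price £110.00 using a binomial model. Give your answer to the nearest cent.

£22.72

Risk-neutral probability p = (1 + 0.1 − 0.7)/(1.4 − 0.7) = 0.4000/0.7000 = 0.5714
Terminal stock prices: S_uu = 176.4, S_ud = 88.2, S_dd = 44.1
Terminal payoffs (K − S): max(-66.4, 0) = 0, max(21.8, 0) = 21.8, max(65.9, 0) = 65.9
Node u (S = 126): continuation = 1/1.1·[0.5714·0.0000 + 0.4286·21.8000] = 8.4935; exercise value = 0.0000 ≤ continuation, so V_u = 8.4935
Node d (S = 63): continuation = 1/1.1·[0.5714·21.8000 + 0.4286·65.9000] = 37.0000; exercise value = 47.0000 > continuation, so V_d = 47.0000 (exercise)
Node 0 (S = 90): continuation = 1/1.1·[0.5714·8.4935 + 0.4286·47.0000] = 22.7239; exercise value = 20.0000 ≤ continuation, so V_0 = 22.7239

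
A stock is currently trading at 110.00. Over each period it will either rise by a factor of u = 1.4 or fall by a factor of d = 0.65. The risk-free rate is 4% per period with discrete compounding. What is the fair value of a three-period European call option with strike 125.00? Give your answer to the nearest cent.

Risk-neutral probability p = (1 + 0.04 − 0.65)/(1.4 − 0.65) = 0.3900/0.7500 = 0.5200
Terminal stock prices: S_uuu = 301.8, S_uud = 140.1, S_udd = 65.07, S_ddd = 30.21
Terminal payoffs (S − K): max(176.8, 0) = 176.8, max(15.14, 0) = 15.14, max(-59.93, 0) = 0, max(-94.79, 0) = 0
Node uu (S = 215.6): V_uu = 1/1.04·[0.5200·176.8400 + 0.4800·15.1400] = 95.4077
Node ud (S = 100.1): V_ud = 1/1.04·[0.5200·15.1400 + 0.4800·0.0000] = 7.5700
Node dd (S = 46.48): V_dd = 1/1.04·[0.5200·0.0000 + 0.4800·0.0000] = 0.0000
Node u (S = 154): V_u = 1/1.04·[0.5200·95.4077 + 0.4800·7.5700] = 51.1977
Node d (S = 71.5): V_d = 1/1.04·[0.5200·7.5700 + 0.4800·0.0000] = 3.7850
Node 0 (S = 110): V_0 = 1/1.04·[0.5200·51.1977 + 0.4800·3.7850] = 27.3458

27.35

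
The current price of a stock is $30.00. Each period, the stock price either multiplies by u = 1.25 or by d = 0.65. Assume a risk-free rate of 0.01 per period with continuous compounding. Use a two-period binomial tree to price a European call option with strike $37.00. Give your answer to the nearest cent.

Risk-neutral probability p = (e^0.01 − 0.65)/(1.25 − 0.65) = 0.3601/0.6000 = 0.6001
Terminal stock prices: S_uu = 46.88, S_ud = 24.38, S_dd = 12.68
Terminal payoffs (S − K): max(9.875, 0) = 9.875, max(-12.62, 0) = 0, max(-24.32, 0) = 0
Node u (S = 37.5): V_u = e^(−0.01)·[0.6001·9.8750 + 0.3999·0.0000] = 5.8669
Node d (S = 19.5): V_d = e^(−0.01)·[0.6001·0.0000 + 0.3999·0.0000] = 0.0000
Node 0 (S = 30): V_0 = e^(−0.01)·[0.6001·5.8669 + 0.3999·0.0000] = 3.4856

$3.49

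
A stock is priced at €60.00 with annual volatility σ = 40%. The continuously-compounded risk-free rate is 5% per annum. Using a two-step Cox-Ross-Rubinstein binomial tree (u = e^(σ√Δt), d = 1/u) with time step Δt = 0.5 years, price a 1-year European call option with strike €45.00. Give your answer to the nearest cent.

€20.07

CRR parameters: u = e^(σ√Δt) = e^(0.4·√0.5) = 1.3269, d = 1/u = 0.7536
Per-period rate: rΔt = 0.05·0.5 = 0.025, so R = e^0.025 = 1.0253
Risk-neutral probability p = (e^0.025 − 0.7536)/(1.3269 − 0.7536) = 0.2717/0.5733 = 0.4739
Terminal stock prices: S_uu = 105.6, S_ud = 60, S_dd = 34.08
Terminal payoffs (S − K): max(60.64, 0) = 60.64, max(15, 0) = 15, max(-10.92, 0) = 0
Node u (S = 79.61): V_u = e^(−0.025)·[0.4739·60.6392 + 0.5261·15.0000] = 35.7248
Node d (S = 45.22): V_d = e^(−0.025)·[0.4739·15.0000 + 0.5261·0.0000] = 6.9332
Node 0 (S = 60): V_0 = e^(−0.025)·[0.4739·35.7248 + 0.5261·6.9332] = 20.0700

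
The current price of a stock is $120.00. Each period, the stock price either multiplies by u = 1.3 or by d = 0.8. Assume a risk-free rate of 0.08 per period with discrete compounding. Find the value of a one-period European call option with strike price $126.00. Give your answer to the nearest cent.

Risk-neutral probability p = (1 + 0.08 − 0.8)/(1.3 − 0.8) = 0.2800/0.5000 = 0.5600
Terminal stock prices: S_u = 156, S_d = 96
Terminal payoffs (S − K): max(30, 0) = 30, max(-30, 0) = 0
Node 0 (S = 120): V_0 = 1/1.08·[0.5600·30.0000 + 0.4400·0.0000] = 15.5556

$15.56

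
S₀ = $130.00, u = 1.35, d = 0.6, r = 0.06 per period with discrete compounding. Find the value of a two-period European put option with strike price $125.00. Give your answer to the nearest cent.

$18.72

Risk-neutral probability p = (1 + 0.06 − 0.6)/(1.35 − 0.6) = 0.4600/0.7500 = 0.6133
Terminal stock prices: S_uu = 236.9, S_ud = 105.3, S_dd = 46.8
Terminal payoffs (K − S): max(-111.9, 0) = 0, max(19.7, 0) = 19.7, max(78.2, 0) = 78.2
Node u (S = 175.5): V_u = 1/1.06·[0.6133·0.0000 + 0.3867·19.7000] = 7.1862
Node d (S = 78): V_d = 1/1.06·[0.6133·19.7000 + 0.3867·78.2000] = 39.9245
Node 0 (S = 130): V_0 = 1/1.06·[0.6133·7.1862 + 0.3867·39.9245] = 18.7217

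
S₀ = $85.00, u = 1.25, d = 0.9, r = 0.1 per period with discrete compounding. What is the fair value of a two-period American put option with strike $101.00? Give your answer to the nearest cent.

$16.00

Risk-neutral probability p = (1 + 0.1 − 0.9)/(1.25 − 0.9) = 0.2000/0.3500 = 0.5714
Terminal stock prices: S_uu = 132.8, S_ud = 95.62, S_dd = 68.85
Terminal payoffs (K − S): max(-31.81, 0) = 0, max(5.375, 0) = 5.375, max(32.15, 0) = 32.15
Node u (S = 106.2): continuation = 1/1.1·[0.5714·0.0000 + 0.4286·5.3750] = 2.0942; exercise value = 0.0000 ≤ continuation, so V_u = 2.0942
Node d (S = 76.5): continuation = 1/1.1·[0.5714·5.3750 + 0.4286·32.1500] = 15.3182; exercise value = 24.5000 > continuation, so V_d = 24.5000 (exercise)
Node 0 (S = 85): continuation = 1/1.1·[0.5714·2.0942 + 0.4286·24.5000] = 10.6333; exercise value = 16.0000 > continuation, so V_0 = 16.0000 (exercise)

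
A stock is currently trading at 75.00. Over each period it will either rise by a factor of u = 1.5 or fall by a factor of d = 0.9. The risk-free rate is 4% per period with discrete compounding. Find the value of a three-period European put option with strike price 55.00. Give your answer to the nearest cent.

0.13

Risk-neutral probability p = (1 + 0.04 − 0.9)/(1.5 − 0.9) = 0.1400/0.6000 = 0.2333
Terminal stock prices: S_uuu = 253.1, S_uud = 151.9, S_udd = 91.12, S_ddd = 54.68
Terminal payoffs (K − S): max(-198.1, 0) = 0, max(-96.88, 0) = 0, max(-36.12, 0) = 0, max(0.325, 0) = 0.325
Node uu (S = 168.8): V_uu = 1/1.04·[0.2333·0.0000 + 0.7667·0.0000] = 0.0000
Node ud (S = 101.2): V_ud = 1/1.04·[0.2333·0.0000 + 0.7667·0.0000] = 0.0000
Node dd (S = 60.75): V_dd = 1/1.04·[0.2333·0.0000 + 0.7667·0.3250] = 0.2396
Node u (S = 112.5): V_u = 1/1.04·[0.2333·0.0000 + 0.7667·0.0000] = 0.0000
Node d (S = 67.5): V_d = 1/1.04·[0.2333·0.0000 + 0.7667·0.2396] = 0.1766
Node 0 (S = 75): V_0 = 1/1.04·[0.2333·0.0000 + 0.7667·0.1766] = 0.1302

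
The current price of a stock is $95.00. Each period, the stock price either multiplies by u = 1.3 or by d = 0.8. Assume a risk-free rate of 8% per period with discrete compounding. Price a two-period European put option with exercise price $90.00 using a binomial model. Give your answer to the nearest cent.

Risk-neutral probability p = (1 + 0.08 − 0.8)/(1.3 − 0.8) = 0.2800/0.5000 = 0.5600
Terminal stock prices: S_uu = 160.6, S_ud = 98.8, S_dd = 60.8
Terminal payoffs (K − S): max(-70.55, 0) = 0, max(-8.8, 0) = 0, max(29.2, 0) = 29.2
Node u (S = 123.5): V_u = 1/1.08·[0.5600·0.0000 + 0.4400·0.0000] = 0.0000
Node d (S = 76): V_d = 1/1.08·[0.5600·0.0000 + 0.4400·29.2000] = 11.8963
Node 0 (S = 95): V_0 = 1/1.08·[0.5600·0.0000 + 0.4400·11.8963] = 4.8466

$4.85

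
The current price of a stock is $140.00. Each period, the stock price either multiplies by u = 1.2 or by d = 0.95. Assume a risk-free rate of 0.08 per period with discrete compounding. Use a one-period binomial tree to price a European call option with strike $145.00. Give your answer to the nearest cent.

$11.07

Risk-neutral probability p = (1 + 0.08 − 0.95)/(1.2 − 0.95) = 0.1300/0.2500 = 0.5200
Terminal stock prices: S_u = 168, S_d = 133
Terminal payoffs (S − K): max(23, 0) = 23, max(-12, 0) = 0
Node 0 (S = 140): V_0 = 1/1.08·[0.5200·23.0000 + 0.4800·0.0000] = 11.0741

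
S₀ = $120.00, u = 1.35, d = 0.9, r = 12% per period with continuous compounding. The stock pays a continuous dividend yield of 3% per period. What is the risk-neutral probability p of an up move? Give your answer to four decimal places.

Per-period risk-free factor R = e^0.12 = 1.1275; dividend-adjusted growth = e^(0.12−0.03) = 1.0942.
Risk-neutral probability p = (1.0942 − 0.9)/(1.35 − 0.9) = 0.1942/0.4500 = 0.4315

p = 0.4315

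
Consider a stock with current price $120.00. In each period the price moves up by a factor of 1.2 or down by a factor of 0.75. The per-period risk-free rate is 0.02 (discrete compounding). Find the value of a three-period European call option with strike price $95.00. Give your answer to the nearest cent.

$36.96

Risk-neutral probability p = (1 + 0.02 − 0.75)/(1.2 − 0.75) = 0.2700/0.4500 = 0.6000
Terminal stock prices: S_uuu = 207.4, S_uud = 129.6, S_udd = 81, S_ddd = 50.62
Terminal payoffs (S − K): max(112.4, 0) = 112.4, max(34.6, 0) = 34.6, max(-14, 0) = 0, max(-44.38, 0) = 0
Node uu (S = 172.8): V_uu = 1/1.02·[0.6000·112.3600 + 0.4000·34.6000] = 79.6627
Node ud (S = 108): V_ud = 1/1.02·[0.6000·34.6000 + 0.4000·0.0000] = 20.3529
Node dd (S = 67.5): V_dd = 1/1.02·[0.6000·0.0000 + 0.4000·0.0000] = 0.0000
Node u (S = 144): V_u = 1/1.02·[0.6000·79.6627 + 0.4000·20.3529] = 54.8420
Node d (S = 90): V_d = 1/1.02·[0.6000·20.3529 + 0.4000·0.0000] = 11.9723
Node 0 (S = 120): V_0 = 1/1.02·[0.6000·54.8420 + 0.4000·11.9723] = 36.9550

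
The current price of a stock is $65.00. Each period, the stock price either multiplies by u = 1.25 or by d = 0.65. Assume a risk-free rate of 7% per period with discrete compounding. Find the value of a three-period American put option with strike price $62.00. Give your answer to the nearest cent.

Risk-neutral probability p = (1 + 0.07 − 0.65)/(1.25 − 0.65) = 0.4200/0.6000 = 0.7000
Terminal stock prices: S_uuu = 127, S_uud = 66.02, S_udd = 34.33, S_ddd = 17.85
Terminal payoffs (K − S): max(-64.95, 0) = 0, max(-4.016, 0) = 0, max(27.67, 0) = 27.67, max(44.15, 0) = 44.15
Node uu (S = 101.6): continuation = 1/1.07·[0.7000·0.0000 + 0.3000·0.0000] = 0.0000; exercise value = 0.0000 ≤ continuation, so V_uu = 0.0000
Node ud (S = 52.81): continuation = 1/1.07·[0.7000·0.0000 + 0.3000·27.6719] = 7.7585; exercise value = 9.1875 > continuation, so V_ud = 9.1875 (exercise)
Node dd (S = 27.46): continuation = 1/1.07·[0.7000·27.6719 + 0.3000·44.1494] = 30.4814; exercise value = 34.5375 > continuation, so V_dd = 34.5375 (exercise)
Node u (S = 81.25): continuation = 1/1.07·[0.7000·0.0000 + 0.3000·9.1875] = 2.5759; exercise value = 0.0000 ≤ continuation, so V_u = 2.5759
Node d (S = 42.25): continuation = 1/1.07·[0.7000·9.1875 + 0.3000·34.5375] = 15.6939; exercise value = 19.7500 > continuation, so V_d = 19.7500 (exercise)
Node 0 (S = 65): continuation = 1/1.07·[0.7000·2.5759 + 0.3000·19.7500] = 7.2226; exercise value = 0.0000 ≤ continuation, so V_0 = 7.2226

$7.22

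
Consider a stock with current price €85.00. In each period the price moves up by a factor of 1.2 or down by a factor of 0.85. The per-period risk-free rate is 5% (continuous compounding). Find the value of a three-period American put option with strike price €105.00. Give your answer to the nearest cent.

€20.00

Risk-neutral probability p = (e^0.05 − 0.85)/(1.2 − 0.85) = 0.2013/0.3500 = 0.5751
Terminal stock prices: S_uuu = 146.9, S_uud = 104, S_udd = 73.69, S_ddd = 52.2
Terminal payoffs (K − S): max(-41.88, 0) = 0, max(0.96, 0) = 0.96, max(31.31, 0) = 31.31, max(52.8, 0) = 52.8
Node uu (S = 122.4): continuation = e^(−0.05)·[0.5751·0.0000 + 0.4249·0.9600] = 0.3880; exercise value = 0.0000 ≤ continuation, so V_uu = 0.3880
Node ud (S = 86.7): continuation = e^(−0.05)·[0.5751·0.9600 + 0.4249·31.3050] = 13.1791; exercise value = 18.3000 > continuation, so V_ud = 18.3000 (exercise)
Node dd (S = 61.41): continuation = e^(−0.05)·[0.5751·31.3050 + 0.4249·52.7994] = 38.4666; exercise value = 43.5875 > continuation, so V_dd = 43.5875 (exercise)
Node u (S = 102): continuation = e^(−0.05)·[0.5751·0.3880 + 0.4249·18.3000] = 7.6094; exercise value = 3.0000 ≤ continuation, so V_u = 7.6094
Node d (S = 72.25): continuation = e^(−0.05)·[0.5751·18.3000 + 0.4249·43.5875] = 27.6291; exercise value = 32.7500 > continuation, so V_d = 32.7500 (exercise)
Node 0 (S = 85): continuation = e^(−0.05)·[0.5751·7.6094 + 0.4249·32.7500] = 17.4005; exercise value = 20.0000 > continuation, so V_0 = 20.0000 (exercise)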